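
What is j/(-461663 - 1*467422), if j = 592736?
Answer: -592736/929085 ≈ -0.63798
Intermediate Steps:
j/(-461663 - 1*467422) = 592736/(-461663 - 1*467422) = 592736/(-461663 - 467422) = 592736/(-929085) = 592736*(-1/929085) = -592736/929085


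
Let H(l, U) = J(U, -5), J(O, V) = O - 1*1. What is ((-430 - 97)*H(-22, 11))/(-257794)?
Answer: 2635/128897 ≈ 0.020443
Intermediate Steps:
J(O, V) = -1 + O (J(O, V) = O - 1 = -1 + O)
H(l, U) = -1 + U
((-430 - 97)*H(-22, 11))/(-257794) = ((-430 - 97)*(-1 + 11))/(-257794) = -527*10*(-1/257794) = -5270*(-1/257794) = 2635/128897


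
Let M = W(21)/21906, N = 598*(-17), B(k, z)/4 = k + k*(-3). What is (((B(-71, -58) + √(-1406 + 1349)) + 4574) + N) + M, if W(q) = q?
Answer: -36685241/7302 + I*√57 ≈ -5024.0 + 7.5498*I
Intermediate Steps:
B(k, z) = -8*k (B(k, z) = 4*(k + k*(-3)) = 4*(k - 3*k) = 4*(-2*k) = -8*k)
N = -10166
M = 7/7302 (M = 21/21906 = 21*(1/21906) = 7/7302 ≈ 0.00095864)
(((B(-71, -58) + √(-1406 + 1349)) + 4574) + N) + M = (((-8*(-71) + √(-1406 + 1349)) + 4574) - 10166) + 7/7302 = (((568 + √(-57)) + 4574) - 10166) + 7/7302 = (((568 + I*√57) + 4574) - 10166) + 7/7302 = ((5142 + I*√57) - 10166) + 7/7302 = (-5024 + I*√57) + 7/7302 = -36685241/7302 + I*√57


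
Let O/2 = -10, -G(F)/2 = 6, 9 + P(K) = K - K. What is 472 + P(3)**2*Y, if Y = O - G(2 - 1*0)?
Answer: -176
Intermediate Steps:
P(K) = -9 (P(K) = -9 + (K - K) = -9 + 0 = -9)
G(F) = -12 (G(F) = -2*6 = -12)
O = -20 (O = 2*(-10) = -20)
Y = -8 (Y = -20 - 1*(-12) = -20 + 12 = -8)
472 + P(3)**2*Y = 472 + (-9)**2*(-8) = 472 + 81*(-8) = 472 - 648 = -176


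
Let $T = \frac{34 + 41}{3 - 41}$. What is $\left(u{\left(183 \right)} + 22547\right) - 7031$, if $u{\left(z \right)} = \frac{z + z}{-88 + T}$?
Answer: $\frac{53035296}{3419} \approx 15512.0$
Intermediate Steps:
$T = - \frac{75}{38}$ ($T = \frac{75}{-38} = 75 \left(- \frac{1}{38}\right) = - \frac{75}{38} \approx -1.9737$)
$u{\left(z \right)} = - \frac{76 z}{3419}$ ($u{\left(z \right)} = \frac{z + z}{-88 - \frac{75}{38}} = \frac{2 z}{- \frac{3419}{38}} = 2 z \left(- \frac{38}{3419}\right) = - \frac{76 z}{3419}$)
$\left(u{\left(183 \right)} + 22547\right) - 7031 = \left(\left(- \frac{76}{3419}\right) 183 + 22547\right) - 7031 = \left(- \frac{13908}{3419} + 22547\right) - 7031 = \frac{77074285}{3419} - 7031 = \frac{53035296}{3419}$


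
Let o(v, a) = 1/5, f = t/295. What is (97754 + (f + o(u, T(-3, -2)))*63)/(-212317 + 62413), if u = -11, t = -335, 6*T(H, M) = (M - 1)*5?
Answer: -14410021/22110840 ≈ -0.65172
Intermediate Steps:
T(H, M) = -⅚ + 5*M/6 (T(H, M) = ((M - 1)*5)/6 = ((-1 + M)*5)/6 = (-5 + 5*M)/6 = -⅚ + 5*M/6)
f = -67/59 (f = -335/295 = -335*1/295 = -67/59 ≈ -1.1356)
o(v, a) = ⅕
(97754 + (f + o(u, T(-3, -2)))*63)/(-212317 + 62413) = (97754 + (-67/59 + ⅕)*63)/(-212317 + 62413) = (97754 - 276/295*63)/(-149904) = (97754 - 17388/295)*(-1/149904) = (28820042/295)*(-1/149904) = -14410021/22110840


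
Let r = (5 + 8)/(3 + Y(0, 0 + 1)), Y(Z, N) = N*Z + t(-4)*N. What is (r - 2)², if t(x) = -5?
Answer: 289/4 ≈ 72.250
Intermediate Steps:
Y(Z, N) = -5*N + N*Z (Y(Z, N) = N*Z - 5*N = -5*N + N*Z)
r = -13/2 (r = (5 + 8)/(3 + (0 + 1)*(-5 + 0)) = 13/(3 + 1*(-5)) = 13/(3 - 5) = 13/(-2) = 13*(-½) = -13/2 ≈ -6.5000)
(r - 2)² = (-13/2 - 2)² = (-17/2)² = 289/4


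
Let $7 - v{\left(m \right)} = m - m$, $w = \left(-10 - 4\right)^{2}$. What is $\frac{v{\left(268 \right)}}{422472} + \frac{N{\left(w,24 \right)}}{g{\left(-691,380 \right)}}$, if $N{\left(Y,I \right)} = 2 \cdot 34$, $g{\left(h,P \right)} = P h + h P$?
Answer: $- \frac{3131497}{27733174440} \approx -0.00011292$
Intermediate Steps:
$w = 196$ ($w = \left(-14\right)^{2} = 196$)
$g{\left(h,P \right)} = 2 P h$ ($g{\left(h,P \right)} = P h + P h = 2 P h$)
$N{\left(Y,I \right)} = 68$
$v{\left(m \right)} = 7$ ($v{\left(m \right)} = 7 - \left(m - m\right) = 7 - 0 = 7 + 0 = 7$)
$\frac{v{\left(268 \right)}}{422472} + \frac{N{\left(w,24 \right)}}{g{\left(-691,380 \right)}} = \frac{7}{422472} + \frac{68}{2 \cdot 380 \left(-691\right)} = 7 \cdot \frac{1}{422472} + \frac{68}{-525160} = \frac{7}{422472} + 68 \left(- \frac{1}{525160}\right) = \frac{7}{422472} - \frac{17}{131290} = - \frac{3131497}{27733174440}$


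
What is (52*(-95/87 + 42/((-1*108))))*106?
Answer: -2130388/261 ≈ -8162.4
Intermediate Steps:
(52*(-95/87 + 42/((-1*108))))*106 = (52*(-95*1/87 + 42/(-108)))*106 = (52*(-95/87 + 42*(-1/108)))*106 = (52*(-95/87 - 7/18))*106 = (52*(-773/522))*106 = -20098/261*106 = -2130388/261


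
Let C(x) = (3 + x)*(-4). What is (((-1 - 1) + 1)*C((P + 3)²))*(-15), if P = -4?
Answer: -240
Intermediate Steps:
C(x) = -12 - 4*x
(((-1 - 1) + 1)*C((P + 3)²))*(-15) = (((-1 - 1) + 1)*(-12 - 4*(-4 + 3)²))*(-15) = ((-2 + 1)*(-12 - 4*(-1)²))*(-15) = -(-12 - 4*1)*(-15) = -(-12 - 4)*(-15) = -1*(-16)*(-15) = 16*(-15) = -240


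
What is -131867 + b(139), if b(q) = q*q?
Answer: -112546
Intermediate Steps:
b(q) = q**2
-131867 + b(139) = -131867 + 139**2 = -131867 + 19321 = -112546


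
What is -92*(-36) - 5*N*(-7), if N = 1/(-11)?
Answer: 36397/11 ≈ 3308.8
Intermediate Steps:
N = -1/11 ≈ -0.090909
-92*(-36) - 5*N*(-7) = -92*(-36) - 5*(-1/11)*(-7) = 3312 + (5/11)*(-7) = 3312 - 35/11 = 36397/11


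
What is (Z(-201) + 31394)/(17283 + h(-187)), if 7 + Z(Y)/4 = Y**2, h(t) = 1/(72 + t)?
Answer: 11095775/993772 ≈ 11.165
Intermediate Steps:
Z(Y) = -28 + 4*Y**2
(Z(-201) + 31394)/(17283 + h(-187)) = ((-28 + 4*(-201)**2) + 31394)/(17283 + 1/(72 - 187)) = ((-28 + 4*40401) + 31394)/(17283 + 1/(-115)) = ((-28 + 161604) + 31394)/(17283 - 1/115) = (161576 + 31394)/(1987544/115) = 192970*(115/1987544) = 11095775/993772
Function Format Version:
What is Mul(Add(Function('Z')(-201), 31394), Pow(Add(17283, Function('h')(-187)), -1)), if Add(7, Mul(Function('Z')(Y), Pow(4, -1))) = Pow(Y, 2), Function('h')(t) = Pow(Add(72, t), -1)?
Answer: Rational(11095775, 993772) ≈ 11.165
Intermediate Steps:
Function('Z')(Y) = Add(-28, Mul(4, Pow(Y, 2)))
Mul(Add(Function('Z')(-201), 31394), Pow(Add(17283, Function('h')(-187)), -1)) = Mul(Add(Add(-28, Mul(4, Pow(-201, 2))), 31394), Pow(Add(17283, Pow(Add(72, -187), -1)), -1)) = Mul(Add(Add(-28, Mul(4, 40401)), 31394), Pow(Add(17283, Pow(-115, -1)), -1)) = Mul(Add(Add(-28, 161604), 31394), Pow(Add(17283, Rational(-1, 115)), -1)) = Mul(Add(161576, 31394), Pow(Rational(1987544, 115), -1)) = Mul(192970, Rational(115, 1987544)) = Rational(11095775, 993772)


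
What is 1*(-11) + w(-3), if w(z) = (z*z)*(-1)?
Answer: -20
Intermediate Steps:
w(z) = -z² (w(z) = z²*(-1) = -z²)
1*(-11) + w(-3) = 1*(-11) - 1*(-3)² = -11 - 1*9 = -11 - 9 = -20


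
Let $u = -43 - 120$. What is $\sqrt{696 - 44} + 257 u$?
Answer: $-41891 + 2 \sqrt{163} \approx -41865.0$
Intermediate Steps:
$u = -163$ ($u = -43 - 120 = -163$)
$\sqrt{696 - 44} + 257 u = \sqrt{696 - 44} + 257 \left(-163\right) = \sqrt{652} - 41891 = 2 \sqrt{163} - 41891 = -41891 + 2 \sqrt{163}$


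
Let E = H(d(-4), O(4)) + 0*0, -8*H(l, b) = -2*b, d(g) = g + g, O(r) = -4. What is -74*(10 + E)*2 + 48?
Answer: -1284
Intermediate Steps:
d(g) = 2*g
H(l, b) = b/4 (H(l, b) = -(-1)*b/4 = b/4)
E = -1 (E = (¼)*(-4) + 0*0 = -1 + 0 = -1)
-74*(10 + E)*2 + 48 = -74*(10 - 1)*2 + 48 = -666*2 + 48 = -74*18 + 48 = -1332 + 48 = -1284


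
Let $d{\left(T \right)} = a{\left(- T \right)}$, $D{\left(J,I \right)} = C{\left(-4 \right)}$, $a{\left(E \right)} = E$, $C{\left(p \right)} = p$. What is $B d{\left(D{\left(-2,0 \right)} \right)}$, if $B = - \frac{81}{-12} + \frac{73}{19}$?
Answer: $\frac{805}{19} \approx 42.368$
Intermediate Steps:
$D{\left(J,I \right)} = -4$
$d{\left(T \right)} = - T$
$B = \frac{805}{76}$ ($B = \left(-81\right) \left(- \frac{1}{12}\right) + 73 \cdot \frac{1}{19} = \frac{27}{4} + \frac{73}{19} = \frac{805}{76} \approx 10.592$)
$B d{\left(D{\left(-2,0 \right)} \right)} = \frac{805 \left(\left(-1\right) \left(-4\right)\right)}{76} = \frac{805}{76} \cdot 4 = \frac{805}{19}$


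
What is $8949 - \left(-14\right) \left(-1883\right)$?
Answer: $-17413$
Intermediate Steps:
$8949 - \left(-14\right) \left(-1883\right) = 8949 - 26362 = -17413$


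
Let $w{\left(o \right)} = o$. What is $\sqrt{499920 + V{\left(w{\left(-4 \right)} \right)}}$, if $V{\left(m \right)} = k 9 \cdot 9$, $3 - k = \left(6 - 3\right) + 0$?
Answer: $4 \sqrt{31245} \approx 707.05$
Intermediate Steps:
$k = 0$ ($k = 3 - \left(\left(6 - 3\right) + 0\right) = 3 - \left(3 + 0\right) = 3 - 3 = 0$)
$V{\left(m \right)} = 0$ ($V{\left(m \right)} = 0 \cdot 9 \cdot 9 = 0 \cdot 9 = 0$)
$\sqrt{499920 + V{\left(w{\left(-4 \right)} \right)}} = \sqrt{499920 + 0} = \sqrt{499920} = 4 \sqrt{31245}$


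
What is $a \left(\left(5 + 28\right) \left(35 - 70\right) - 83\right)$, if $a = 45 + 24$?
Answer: $-85422$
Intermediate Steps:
$a = 69$
$a \left(\left(5 + 28\right) \left(35 - 70\right) - 83\right) = 69 \left(\left(5 + 28\right) \left(35 - 70\right) - 83\right) = 69 \left(33 \left(-35\right) - 83\right) = 69 \left(-1155 - 83\right) = 69 \left(-1238\right) = -85422$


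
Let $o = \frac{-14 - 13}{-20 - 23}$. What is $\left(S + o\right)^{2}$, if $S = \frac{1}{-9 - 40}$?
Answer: $\frac{1638400}{4439449} \approx 0.36905$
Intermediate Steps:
$S = - \frac{1}{49}$ ($S = \frac{1}{-49} = - \frac{1}{49} \approx -0.020408$)
$o = \frac{27}{43}$ ($o = - \frac{27}{-43} = \left(-27\right) \left(- \frac{1}{43}\right) = \frac{27}{43} \approx 0.62791$)
$\left(S + o\right)^{2} = \left(- \frac{1}{49} + \frac{27}{43}\right)^{2} = \left(\frac{1280}{2107}\right)^{2} = \frac{1638400}{4439449}$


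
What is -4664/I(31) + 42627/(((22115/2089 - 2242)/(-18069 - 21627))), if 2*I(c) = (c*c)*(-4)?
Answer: 261307202799908/344586731 ≈ 7.5832e+5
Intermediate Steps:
I(c) = -2*c**2 (I(c) = ((c*c)*(-4))/2 = (c**2*(-4))/2 = (-4*c**2)/2 = -2*c**2)
-4664/I(31) + 42627/(((22115/2089 - 2242)/(-18069 - 21627))) = -4664/((-2*31**2)) + 42627/(((22115/2089 - 2242)/(-18069 - 21627))) = -4664/((-2*961)) + 42627/(((22115*(1/2089) - 2242)/(-39696))) = -4664/(-1922) + 42627/(((22115/2089 - 2242)*(-1/39696))) = -4664*(-1/1922) + 42627/((-4661423/2089*(-1/39696))) = 2332/961 + 42627/(4661423/82924944) = 2332/961 + 42627*(82924944/4661423) = 2332/961 + 271910891376/358571 = 261307202799908/344586731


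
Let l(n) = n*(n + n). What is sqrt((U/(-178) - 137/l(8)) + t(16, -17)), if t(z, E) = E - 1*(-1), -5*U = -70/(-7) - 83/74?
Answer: I*sqrt(1183998182930)/263440 ≈ 4.1304*I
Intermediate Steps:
U = -657/370 (U = -(-70/(-7) - 83/74)/5 = -(-70*(-1/7) - 83*1/74)/5 = -(10 - 83/74)/5 = -1/5*657/74 = -657/370 ≈ -1.7757)
t(z, E) = 1 + E (t(z, E) = E + 1 = 1 + E)
l(n) = 2*n**2 (l(n) = n*(2*n) = 2*n**2)
sqrt((U/(-178) - 137/l(8)) + t(16, -17)) = sqrt((-657/370/(-178) - 137/(2*8**2)) + (1 - 17)) = sqrt((-657/370*(-1/178) - 137/(2*64)) - 16) = sqrt((657/65860 - 137/128) - 16) = sqrt(-2234681/2107520 - 16) = sqrt(-35955001/2107520) = I*sqrt(1183998182930)/263440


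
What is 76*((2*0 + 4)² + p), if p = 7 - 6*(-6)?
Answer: 4484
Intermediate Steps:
p = 43 (p = 7 + 36 = 43)
76*((2*0 + 4)² + p) = 76*((2*0 + 4)² + 43) = 76*((0 + 4)² + 43) = 76*(4² + 43) = 76*(16 + 43) = 76*59 = 4484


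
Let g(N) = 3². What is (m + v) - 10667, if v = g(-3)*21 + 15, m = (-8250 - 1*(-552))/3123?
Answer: -10894549/1041 ≈ -10465.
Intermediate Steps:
m = -2566/1041 (m = (-8250 + 552)*(1/3123) = -7698*1/3123 = -2566/1041 ≈ -2.4649)
g(N) = 9
v = 204 (v = 9*21 + 15 = 189 + 15 = 204)
(m + v) - 10667 = (-2566/1041 + 204) - 10667 = 209798/1041 - 10667 = -10894549/1041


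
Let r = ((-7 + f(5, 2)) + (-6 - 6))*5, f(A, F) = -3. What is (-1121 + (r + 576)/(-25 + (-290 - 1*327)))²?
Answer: 129653285476/103041 ≈ 1.2583e+6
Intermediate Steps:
r = -110 (r = ((-7 - 3) + (-6 - 6))*5 = (-10 - 12)*5 = -22*5 = -110)
(-1121 + (r + 576)/(-25 + (-290 - 1*327)))² = (-1121 + (-110 + 576)/(-25 + (-290 - 1*327)))² = (-1121 + 466/(-25 + (-290 - 327)))² = (-1121 + 466/(-25 - 617))² = (-1121 + 466/(-642))² = (-1121 + 466*(-1/642))² = (-1121 - 233/321)² = (-360074/321)² = 129653285476/103041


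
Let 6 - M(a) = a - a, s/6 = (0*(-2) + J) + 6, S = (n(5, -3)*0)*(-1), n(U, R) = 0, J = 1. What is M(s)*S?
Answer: 0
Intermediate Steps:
S = 0 (S = (0*0)*(-1) = 0*(-1) = 0)
s = 42 (s = 6*((0*(-2) + 1) + 6) = 6*((0 + 1) + 6) = 6*(1 + 6) = 6*7 = 42)
M(a) = 6 (M(a) = 6 - (a - a) = 6 - 1*0 = 6 + 0 = 6)
M(s)*S = 6*0 = 0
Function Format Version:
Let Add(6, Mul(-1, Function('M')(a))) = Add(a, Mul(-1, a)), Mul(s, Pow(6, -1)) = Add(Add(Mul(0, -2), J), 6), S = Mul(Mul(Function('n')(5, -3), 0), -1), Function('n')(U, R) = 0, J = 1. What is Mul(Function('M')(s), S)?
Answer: 0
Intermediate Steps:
S = 0 (S = Mul(Mul(0, 0), -1) = Mul(0, -1) = 0)
s = 42 (s = Mul(6, Add(Add(Mul(0, -2), 1), 6)) = Mul(6, Add(Add(0, 1), 6)) = Mul(6, Add(1, 6)) = Mul(6, 7) = 42)
Function('M')(a) = 6 (Function('M')(a) = Add(6, Mul(-1, Add(a, Mul(-1, a)))) = Add(6, Mul(-1, 0)) = Add(6, 0) = 6)
Mul(Function('M')(s), S) = Mul(6, 0) = 0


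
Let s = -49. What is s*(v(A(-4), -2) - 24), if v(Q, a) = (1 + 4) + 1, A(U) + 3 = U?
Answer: 882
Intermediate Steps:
A(U) = -3 + U
v(Q, a) = 6 (v(Q, a) = 5 + 1 = 6)
s*(v(A(-4), -2) - 24) = -49*(6 - 24) = -49*(-18) = 882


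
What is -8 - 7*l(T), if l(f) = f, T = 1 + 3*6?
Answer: -141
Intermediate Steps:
T = 19 (T = 1 + 18 = 19)
-8 - 7*l(T) = -8 - 7*19 = -8 - 133 = -141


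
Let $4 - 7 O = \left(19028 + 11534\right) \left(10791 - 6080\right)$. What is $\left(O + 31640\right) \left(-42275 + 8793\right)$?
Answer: $\frac{4813241673236}{7} \approx 6.8761 \cdot 10^{11}$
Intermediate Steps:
$O = - \frac{143977578}{7}$ ($O = \frac{4}{7} - \frac{\left(19028 + 11534\right) \left(10791 - 6080\right)}{7} = \frac{4}{7} - \frac{30562 \cdot 4711}{7} = \frac{4}{7} - 20568226 = - \frac{143977578}{7} \approx -2.0568 \cdot 10^{7}$)
$\left(O + 31640\right) \left(-42275 + 8793\right) = \left(- \frac{143977578}{7} + 31640\right) \left(-42275 + 8793\right) = \left(- \frac{143756098}{7}\right) \left(-33482\right) = \frac{4813241673236}{7}$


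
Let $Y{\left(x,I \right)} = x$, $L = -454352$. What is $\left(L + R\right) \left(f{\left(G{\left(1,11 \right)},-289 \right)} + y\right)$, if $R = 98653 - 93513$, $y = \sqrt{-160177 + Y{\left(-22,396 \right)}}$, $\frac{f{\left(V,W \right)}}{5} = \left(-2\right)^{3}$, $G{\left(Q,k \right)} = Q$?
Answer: $17968480 - 449212 i \sqrt{160199} \approx 1.7968 \cdot 10^{7} - 1.798 \cdot 10^{8} i$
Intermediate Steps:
$f{\left(V,W \right)} = -40$ ($f{\left(V,W \right)} = 5 \left(-2\right)^{3} = 5 \left(-8\right) = -40$)
$y = i \sqrt{160199}$ ($y = \sqrt{-160177 - 22} = \sqrt{-160199} = i \sqrt{160199} \approx 400.25 i$)
$R = 5140$ ($R = 98653 - 93513 = 5140$)
$\left(L + R\right) \left(f{\left(G{\left(1,11 \right)},-289 \right)} + y\right) = \left(-454352 + 5140\right) \left(-40 + i \sqrt{160199}\right) = - 449212 \left(-40 + i \sqrt{160199}\right) = 17968480 - 449212 i \sqrt{160199}$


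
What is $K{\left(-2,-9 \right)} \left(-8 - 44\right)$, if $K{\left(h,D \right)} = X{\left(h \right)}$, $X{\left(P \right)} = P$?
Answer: $104$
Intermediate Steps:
$K{\left(h,D \right)} = h$
$K{\left(-2,-9 \right)} \left(-8 - 44\right) = - 2 \left(-8 - 44\right) = \left(-2\right) \left(-52\right) = 104$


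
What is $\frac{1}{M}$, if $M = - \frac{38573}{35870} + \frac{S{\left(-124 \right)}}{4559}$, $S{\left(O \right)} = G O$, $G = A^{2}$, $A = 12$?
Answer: $- \frac{9619490}{48020531} \approx -0.20032$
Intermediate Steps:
$G = 144$ ($G = 12^{2} = 144$)
$S{\left(O \right)} = 144 O$
$M = - \frac{48020531}{9619490}$ ($M = - \frac{38573}{35870} + \frac{144 \left(-124\right)}{4559} = \left(-38573\right) \frac{1}{35870} - \frac{17856}{4559} = - \frac{2269}{2110} - \frac{17856}{4559} = - \frac{48020531}{9619490} \approx -4.992$)
$\frac{1}{M} = \frac{1}{- \frac{48020531}{9619490}} = - \frac{9619490}{48020531}$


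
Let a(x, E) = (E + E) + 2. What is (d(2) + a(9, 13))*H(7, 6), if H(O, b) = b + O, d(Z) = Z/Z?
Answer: 377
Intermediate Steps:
d(Z) = 1
H(O, b) = O + b
a(x, E) = 2 + 2*E (a(x, E) = 2*E + 2 = 2 + 2*E)
(d(2) + a(9, 13))*H(7, 6) = (1 + (2 + 2*13))*(7 + 6) = (1 + (2 + 26))*13 = (1 + 28)*13 = 29*13 = 377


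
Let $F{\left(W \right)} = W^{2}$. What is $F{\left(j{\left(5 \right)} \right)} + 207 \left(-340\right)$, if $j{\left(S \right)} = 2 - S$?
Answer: $-70371$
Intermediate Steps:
$F{\left(j{\left(5 \right)} \right)} + 207 \left(-340\right) = \left(2 - 5\right)^{2} + 207 \left(-340\right) = \left(2 - 5\right)^{2} - 70380 = \left(-3\right)^{2} - 70380 = 9 - 70380 = -70371$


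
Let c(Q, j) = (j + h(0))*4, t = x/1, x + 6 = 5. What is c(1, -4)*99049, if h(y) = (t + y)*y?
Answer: -1584784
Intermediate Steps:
x = -1 (x = -6 + 5 = -1)
t = -1 (t = -1/1 = -1*1 = -1)
h(y) = y*(-1 + y) (h(y) = (-1 + y)*y = y*(-1 + y))
c(Q, j) = 4*j (c(Q, j) = (j + 0*(-1 + 0))*4 = (j + 0*(-1))*4 = (j + 0)*4 = j*4 = 4*j)
c(1, -4)*99049 = (4*(-4))*99049 = -16*99049 = -1584784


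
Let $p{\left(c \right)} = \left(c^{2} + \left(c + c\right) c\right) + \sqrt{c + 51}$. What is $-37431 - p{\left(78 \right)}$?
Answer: $-55683 - \sqrt{129} \approx -55694.0$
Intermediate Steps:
$p{\left(c \right)} = \sqrt{51 + c} + 3 c^{2}$ ($p{\left(c \right)} = \left(c^{2} + 2 c c\right) + \sqrt{51 + c} = \left(c^{2} + 2 c^{2}\right) + \sqrt{51 + c} = 3 c^{2} + \sqrt{51 + c} = \sqrt{51 + c} + 3 c^{2}$)
$-37431 - p{\left(78 \right)} = -37431 - \left(\sqrt{51 + 78} + 3 \cdot 78^{2}\right) = -37431 - \left(\sqrt{129} + 3 \cdot 6084\right) = -37431 - \left(\sqrt{129} + 18252\right) = -37431 - \left(18252 + \sqrt{129}\right) = -55683 - \sqrt{129}$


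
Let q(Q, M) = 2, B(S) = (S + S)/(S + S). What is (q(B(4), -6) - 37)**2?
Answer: 1225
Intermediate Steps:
B(S) = 1 (B(S) = (2*S)/((2*S)) = (2*S)*(1/(2*S)) = 1)
(q(B(4), -6) - 37)**2 = (2 - 37)**2 = (-35)**2 = 1225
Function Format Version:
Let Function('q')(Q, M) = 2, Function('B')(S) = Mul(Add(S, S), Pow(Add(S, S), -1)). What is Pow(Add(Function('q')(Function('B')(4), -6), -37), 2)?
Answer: 1225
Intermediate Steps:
Function('B')(S) = 1 (Function('B')(S) = Mul(Mul(2, S), Pow(Mul(2, S), -1)) = Mul(Mul(2, S), Mul(Rational(1, 2), Pow(S, -1))) = 1)
Pow(Add(Function('q')(Function('B')(4), -6), -37), 2) = Pow(Add(2, -37), 2) = Pow(-35, 2) = 1225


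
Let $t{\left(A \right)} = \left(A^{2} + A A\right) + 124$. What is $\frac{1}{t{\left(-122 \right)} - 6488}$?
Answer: $\frac{1}{23404} \approx 4.2728 \cdot 10^{-5}$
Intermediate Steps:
$t{\left(A \right)} = 124 + 2 A^{2}$ ($t{\left(A \right)} = \left(A^{2} + A^{2}\right) + 124 = 2 A^{2} + 124 = 124 + 2 A^{2}$)
$\frac{1}{t{\left(-122 \right)} - 6488} = \frac{1}{\left(124 + 2 \left(-122\right)^{2}\right) - 6488} = \frac{1}{\left(124 + 2 \cdot 14884\right) - 6488} = \frac{1}{\left(124 + 29768\right) - 6488} = \frac{1}{29892 - 6488} = \frac{1}{23404}$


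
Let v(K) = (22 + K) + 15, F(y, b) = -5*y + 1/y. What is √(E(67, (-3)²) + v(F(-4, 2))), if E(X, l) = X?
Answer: 3*√55/2 ≈ 11.124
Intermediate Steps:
F(y, b) = 1/y - 5*y
v(K) = 37 + K
√(E(67, (-3)²) + v(F(-4, 2))) = √(67 + (37 + (1/(-4) - 5*(-4)))) = √(67 + (37 + (-¼ + 20))) = √(67 + (37 + 79/4)) = √(67 + 227/4) = √(495/4) = 3*√55/2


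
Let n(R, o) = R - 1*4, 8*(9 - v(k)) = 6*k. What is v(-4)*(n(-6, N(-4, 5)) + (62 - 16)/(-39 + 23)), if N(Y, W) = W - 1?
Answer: -309/2 ≈ -154.50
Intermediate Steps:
N(Y, W) = -1 + W
v(k) = 9 - 3*k/4
n(R, o) = -4 + R (n(R, o) = R - 4 = -4 + R)
v(-4)*(n(-6, N(-4, 5)) + (62 - 16)/(-39 + 23)) = (9 - ¾*(-4))*((-4 - 6) + (62 - 16)/(-39 + 23)) = (9 + 3)*(-10 + 46/(-16)) = 12*(-10 + 46*(-1/16)) = 12*(-10 - 23/8) = 12*(-103/8) = -309/2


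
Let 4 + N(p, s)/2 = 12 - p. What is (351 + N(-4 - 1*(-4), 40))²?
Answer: 134689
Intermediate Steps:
N(p, s) = 16 - 2*p (N(p, s) = -8 + 2*(12 - p) = -8 + (24 - 2*p) = 16 - 2*p)
(351 + N(-4 - 1*(-4), 40))² = (351 + (16 - 2*(-4 - 1*(-4))))² = (351 + (16 - 2*(-4 + 4)))² = (351 + (16 - 2*0))² = (351 + (16 + 0))² = (351 + 16)² = 367² = 134689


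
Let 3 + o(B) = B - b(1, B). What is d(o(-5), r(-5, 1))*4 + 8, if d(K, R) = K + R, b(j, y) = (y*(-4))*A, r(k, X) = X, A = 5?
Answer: -420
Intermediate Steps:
b(j, y) = -20*y (b(j, y) = (y*(-4))*5 = -4*y*5 = -20*y)
o(B) = -3 + 21*B (o(B) = -3 + (B - (-20)*B) = -3 + (B + 20*B) = -3 + 21*B)
d(o(-5), r(-5, 1))*4 + 8 = ((-3 + 21*(-5)) + 1)*4 + 8 = ((-3 - 105) + 1)*4 + 8 = (-108 + 1)*4 + 8 = -107*4 + 8 = -428 + 8 = -420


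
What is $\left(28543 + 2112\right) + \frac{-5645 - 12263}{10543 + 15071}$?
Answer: $\frac{392589631}{12807} \approx 30654.0$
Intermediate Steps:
$\left(28543 + 2112\right) + \frac{-5645 - 12263}{10543 + 15071} = 30655 - \frac{17908}{25614} = 30655 - \frac{8954}{12807} = \frac{392589631}{12807}$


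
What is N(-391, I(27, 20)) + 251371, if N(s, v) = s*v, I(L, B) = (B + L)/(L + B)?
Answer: 250980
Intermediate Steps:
I(L, B) = 1 (I(L, B) = (B + L)/(B + L) = 1)
N(-391, I(27, 20)) + 251371 = -391*1 + 251371 = -391 + 251371 = 250980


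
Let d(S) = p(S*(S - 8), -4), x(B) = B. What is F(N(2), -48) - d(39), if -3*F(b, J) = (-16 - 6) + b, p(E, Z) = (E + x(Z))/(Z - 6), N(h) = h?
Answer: 763/6 ≈ 127.17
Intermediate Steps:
p(E, Z) = (E + Z)/(-6 + Z) (p(E, Z) = (E + Z)/(Z - 6) = (E + Z)/(-6 + Z))
d(S) = 2/5 - S*(-8 + S)/10 (d(S) = (S*(S - 8) - 4)/(-6 - 4) = (S*(-8 + S) - 4)/(-10) = -(-4 + S*(-8 + S))/10 = 2/5 - S*(-8 + S)/10)
F(b, J) = 22/3 - b/3 (F(b, J) = -((-16 - 6) + b)/3 = -(-22 + b)/3 = 22/3 - b/3)
F(N(2), -48) - d(39) = (22/3 - 1/3*2) - (2/5 - 1/10*39*(-8 + 39)) = (22/3 - 2/3) - (2/5 - 1/10*39*31) = 20/3 - (2/5 - 1209/10) = 20/3 - 1*(-241/2) = 20/3 + 241/2 = 763/6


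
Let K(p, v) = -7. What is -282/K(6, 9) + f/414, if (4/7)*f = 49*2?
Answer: 235897/5796 ≈ 40.700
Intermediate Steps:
f = 343/2 (f = 7*(49*2)/4 = (7/4)*98 = 343/2 ≈ 171.50)
-282/K(6, 9) + f/414 = -282/(-7) + (343/2)/414 = -282*(-1/7) + (343/2)*(1/414) = 282/7 + 343/828 = 235897/5796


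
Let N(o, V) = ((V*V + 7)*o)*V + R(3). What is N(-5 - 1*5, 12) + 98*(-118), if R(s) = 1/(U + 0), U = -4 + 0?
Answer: -118737/4 ≈ -29684.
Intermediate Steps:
U = -4
R(s) = -1/4 (R(s) = 1/(-4 + 0) = 1/(-4) = -1/4)
N(o, V) = -1/4 + V*o*(7 + V**2) (N(o, V) = ((V*V + 7)*o)*V - 1/4 = ((V**2 + 7)*o)*V - 1/4 = ((7 + V**2)*o)*V - 1/4 = (o*(7 + V**2))*V - 1/4 = V*o*(7 + V**2) - 1/4 = -1/4 + V*o*(7 + V**2))
N(-5 - 1*5, 12) + 98*(-118) = (-1/4 + (-5 - 1*5)*12**3 + 7*12*(-5 - 1*5)) + 98*(-118) = (-1/4 + (-5 - 5)*1728 + 7*12*(-5 - 5)) - 11564 = (-1/4 - 10*1728 + 7*12*(-10)) - 11564 = (-1/4 - 17280 - 840) - 11564 = -72481/4 - 11564 = -118737/4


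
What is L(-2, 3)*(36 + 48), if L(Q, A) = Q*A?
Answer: -504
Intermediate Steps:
L(Q, A) = A*Q
L(-2, 3)*(36 + 48) = (3*(-2))*(36 + 48) = -6*84 = -504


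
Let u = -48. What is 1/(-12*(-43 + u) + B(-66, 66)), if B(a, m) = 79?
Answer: 1/1171 ≈ 0.00085397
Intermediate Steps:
1/(-12*(-43 + u) + B(-66, 66)) = 1/(-12*(-43 - 48) + 79) = 1/(-12*(-91) + 79) = 1/(1092 + 79) = 1/1171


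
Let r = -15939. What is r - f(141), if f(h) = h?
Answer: -16080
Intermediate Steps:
r - f(141) = -15939 - 1*141 = -15939 - 141 = -16080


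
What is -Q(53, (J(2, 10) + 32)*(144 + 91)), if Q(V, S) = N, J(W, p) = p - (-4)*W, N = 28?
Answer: -28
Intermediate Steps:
J(W, p) = p + 4*W
Q(V, S) = 28
-Q(53, (J(2, 10) + 32)*(144 + 91)) = -1*28 = -28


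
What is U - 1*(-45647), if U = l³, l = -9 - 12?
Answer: 36386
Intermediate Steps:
l = -21
U = -9261 (U = (-21)³ = -9261)
U - 1*(-45647) = -9261 - 1*(-45647) = -9261 + 45647 = 36386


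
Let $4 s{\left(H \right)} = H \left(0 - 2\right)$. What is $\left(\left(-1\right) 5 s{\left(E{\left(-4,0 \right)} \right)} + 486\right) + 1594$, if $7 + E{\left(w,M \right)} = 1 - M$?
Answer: $2065$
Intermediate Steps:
$E{\left(w,M \right)} = -6 - M$ ($E{\left(w,M \right)} = -7 - \left(-1 + M\right) = -6 - M$)
$s{\left(H \right)} = - \frac{H}{2}$ ($s{\left(H \right)} = \frac{H \left(0 - 2\right)}{4} = \frac{H \left(-2\right)}{4} = \frac{\left(-2\right) H}{4} = - \frac{H}{2}$)
$\left(\left(-1\right) 5 s{\left(E{\left(-4,0 \right)} \right)} + 486\right) + 1594 = \left(\left(-1\right) 5 \left(- \frac{-6 - 0}{2}\right) + 486\right) + 1594 = \left(- 5 \left(- \frac{-6 + 0}{2}\right) + 486\right) + 1594 = \left(- 5 \left(\left(- \frac{1}{2}\right) \left(-6\right)\right) + 486\right) + 1594 = \left(\left(-5\right) 3 + 486\right) + 1594 = \left(-15 + 486\right) + 1594 = 471 + 1594 = 2065$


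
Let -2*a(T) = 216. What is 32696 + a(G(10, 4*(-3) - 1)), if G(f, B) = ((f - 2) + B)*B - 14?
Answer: 32588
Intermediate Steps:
G(f, B) = -14 + B*(-2 + B + f) (G(f, B) = ((-2 + f) + B)*B - 14 = (-2 + B + f)*B - 14 = B*(-2 + B + f) - 14 = -14 + B*(-2 + B + f))
a(T) = -108 (a(T) = -½*216 = -108)
32696 + a(G(10, 4*(-3) - 1)) = 32696 - 108 = 32588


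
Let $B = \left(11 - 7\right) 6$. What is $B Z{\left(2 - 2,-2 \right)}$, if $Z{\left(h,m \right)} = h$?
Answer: $0$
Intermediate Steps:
$B = 24$ ($B = 4 \cdot 6 = 24$)
$B Z{\left(2 - 2,-2 \right)} = 24 \left(2 - 2\right) = 24 \cdot 0 = 0$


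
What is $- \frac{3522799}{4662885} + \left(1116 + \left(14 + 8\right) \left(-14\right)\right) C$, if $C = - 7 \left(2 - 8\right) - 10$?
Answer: $\frac{120560031761}{4662885} \approx 25855.0$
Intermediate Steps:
$C = 32$ ($C = \left(-7\right) \left(-6\right) - 10 = 42 - 10 = 32$)
$- \frac{3522799}{4662885} + \left(1116 + \left(14 + 8\right) \left(-14\right)\right) C = - \frac{3522799}{4662885} + \left(1116 + \left(14 + 8\right) \left(-14\right)\right) 32 = \left(-3522799\right) \frac{1}{4662885} + \left(1116 + 22 \left(-14\right)\right) 32 = - \frac{3522799}{4662885} + \left(1116 - 308\right) 32 = - \frac{3522799}{4662885} + 808 \cdot 32 = - \frac{3522799}{4662885} + 25856 = \frac{120560031761}{4662885}$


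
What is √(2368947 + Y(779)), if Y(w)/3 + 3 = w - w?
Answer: 11*√19578 ≈ 1539.1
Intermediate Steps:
Y(w) = -9 (Y(w) = -9 + 3*(w - w) = -9 + 3*0 = -9 + 0 = -9)
√(2368947 + Y(779)) = √(2368947 - 9) = √2368938 = 11*√19578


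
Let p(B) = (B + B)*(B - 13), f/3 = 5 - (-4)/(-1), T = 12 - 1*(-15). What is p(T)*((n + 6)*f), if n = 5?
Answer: 24948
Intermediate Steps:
T = 27 (T = 12 + 15 = 27)
f = 3 (f = 3*(5 - (-4)/(-1)) = 3*(5 - (-4)*(-1)) = 3*(5 - 1*4) = 3*(5 - 4) = 3*1 = 3)
p(B) = 2*B*(-13 + B) (p(B) = (2*B)*(-13 + B) = 2*B*(-13 + B))
p(T)*((n + 6)*f) = (2*27*(-13 + 27))*((5 + 6)*3) = (2*27*14)*(11*3) = 756*33 = 24948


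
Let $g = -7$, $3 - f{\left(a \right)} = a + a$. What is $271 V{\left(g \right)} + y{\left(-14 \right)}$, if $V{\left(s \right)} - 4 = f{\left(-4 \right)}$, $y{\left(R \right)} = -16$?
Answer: $4049$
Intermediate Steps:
$f{\left(a \right)} = 3 - 2 a$ ($f{\left(a \right)} = 3 - \left(a + a\right) = 3 - 2 a$)
$V{\left(s \right)} = 15$ ($V{\left(s \right)} = 4 + \left(3 - -8\right) = 4 + \left(3 + 8\right) = 4 + 11 = 15$)
$271 V{\left(g \right)} + y{\left(-14 \right)} = 271 \cdot 15 - 16 = 4065 - 16 = 4049$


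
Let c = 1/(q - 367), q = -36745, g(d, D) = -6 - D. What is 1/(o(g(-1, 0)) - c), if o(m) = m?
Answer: -37112/222671 ≈ -0.16667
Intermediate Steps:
c = -1/37112 (c = 1/(-36745 - 367) = 1/(-37112) = -1/37112 ≈ -2.6945e-5)
1/(o(g(-1, 0)) - c) = 1/((-6 - 1*0) - 1*(-1/37112)) = 1/((-6 + 0) + 1/37112) = 1/(-6 + 1/37112) = 1/(-222671/37112) = -37112/222671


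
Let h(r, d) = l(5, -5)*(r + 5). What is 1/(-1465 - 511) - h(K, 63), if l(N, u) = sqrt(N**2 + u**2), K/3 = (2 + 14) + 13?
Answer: -1/1976 - 460*sqrt(2) ≈ -650.54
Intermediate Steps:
K = 87 (K = 3*((2 + 14) + 13) = 3*(16 + 13) = 3*29 = 87)
h(r, d) = 5*sqrt(2)*(5 + r) (h(r, d) = sqrt(5**2 + (-5)**2)*(r + 5) = sqrt(25 + 25)*(5 + r) = sqrt(50)*(5 + r) = (5*sqrt(2))*(5 + r) = 5*sqrt(2)*(5 + r))
1/(-1465 - 511) - h(K, 63) = 1/(-1465 - 511) - 5*sqrt(2)*(5 + 87) = 1/(-1976) - 5*sqrt(2)*92 = -1/1976 - 460*sqrt(2)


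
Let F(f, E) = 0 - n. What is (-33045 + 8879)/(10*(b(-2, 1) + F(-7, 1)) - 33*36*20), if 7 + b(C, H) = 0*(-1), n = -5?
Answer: 12083/11890 ≈ 1.0162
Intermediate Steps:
F(f, E) = 5 (F(f, E) = 0 - 1*(-5) = 0 + 5 = 5)
b(C, H) = -7 (b(C, H) = -7 + 0*(-1) = -7 + 0 = -7)
(-33045 + 8879)/(10*(b(-2, 1) + F(-7, 1)) - 33*36*20) = (-33045 + 8879)/(10*(-7 + 5) - 33*36*20) = -24166/(10*(-2) - 1188*20) = -24166/(-20 - 23760) = -24166/(-23780) = -24166*(-1/23780) = 12083/11890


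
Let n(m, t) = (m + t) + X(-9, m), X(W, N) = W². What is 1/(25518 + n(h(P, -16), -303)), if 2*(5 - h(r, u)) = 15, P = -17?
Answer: 2/50587 ≈ 3.9536e-5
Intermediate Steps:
h(r, u) = -5/2 (h(r, u) = 5 - ½*15 = 5 - 15/2 = -5/2)
n(m, t) = 81 + m + t (n(m, t) = (m + t) + (-9)² = (m + t) + 81 = 81 + m + t)
1/(25518 + n(h(P, -16), -303)) = 1/(25518 + (81 - 5/2 - 303)) = 1/(25518 - 449/2) = 1/(50587/2) = 2/50587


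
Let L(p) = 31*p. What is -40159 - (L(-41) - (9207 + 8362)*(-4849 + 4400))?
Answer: -7927369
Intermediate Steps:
-40159 - (L(-41) - (9207 + 8362)*(-4849 + 4400)) = -40159 - (31*(-41) - (9207 + 8362)*(-4849 + 4400)) = -40159 - (-1271 - 17569*(-449)) = -40159 - (-1271 - 1*(-7888481)) = -40159 - (-1271 + 7888481) = -40159 - 1*7887210 = -40159 - 7887210 = -7927369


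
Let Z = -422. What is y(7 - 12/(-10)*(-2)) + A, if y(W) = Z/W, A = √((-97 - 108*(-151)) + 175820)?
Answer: -2110/23 + 7*√3919 ≈ 346.47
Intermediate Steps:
A = 7*√3919 (A = √((-97 + 16308) + 175820) = √(16211 + 175820) = √192031 = 7*√3919 ≈ 438.21)
y(W) = -422/W
y(7 - 12/(-10)*(-2)) + A = -422/(7 - 12/(-10)*(-2)) + 7*√3919 = -422/(7 - 12*(-⅒)*(-2)) + 7*√3919 = -422/(7 + (6/5)*(-2)) + 7*√3919 = -422/(7 - 12/5) + 7*√3919 = -422/23/5 + 7*√3919 = -422*5/23 + 7*√3919 = -2110/23 + 7*√3919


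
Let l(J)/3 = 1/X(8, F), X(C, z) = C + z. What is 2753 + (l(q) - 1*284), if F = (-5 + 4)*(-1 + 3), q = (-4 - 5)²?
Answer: 4939/2 ≈ 2469.5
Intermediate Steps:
q = 81 (q = (-9)² = 81)
F = -2 (F = -1*2 = -2)
l(J) = ½ (l(J) = 3/(8 - 2) = 3/6 = 3*(⅙) = ½)
2753 + (l(q) - 1*284) = 2753 + (½ - 1*284) = 2753 + (½ - 284) = 2753 - 567/2 = 4939/2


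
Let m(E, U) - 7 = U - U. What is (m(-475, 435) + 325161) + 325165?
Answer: 650333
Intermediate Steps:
m(E, U) = 7 (m(E, U) = 7 + (U - U) = 7 + 0 = 7)
(m(-475, 435) + 325161) + 325165 = (7 + 325161) + 325165 = 325168 + 325165 = 650333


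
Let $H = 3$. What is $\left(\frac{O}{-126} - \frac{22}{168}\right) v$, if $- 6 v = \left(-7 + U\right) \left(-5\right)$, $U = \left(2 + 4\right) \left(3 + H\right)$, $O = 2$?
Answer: $- \frac{5365}{1512} \approx -3.5483$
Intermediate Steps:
$U = 36$ ($U = \left(2 + 4\right) \left(3 + 3\right) = 6 \cdot 6 = 36$)
$v = \frac{145}{6}$ ($v = - \frac{\left(-7 + 36\right) \left(-5\right)}{6} = - \frac{29 \left(-5\right)}{6} = \left(- \frac{1}{6}\right) \left(-145\right) = \frac{145}{6} \approx 24.167$)
$\left(\frac{O}{-126} - \frac{22}{168}\right) v = \left(\frac{2}{-126} - \frac{22}{168}\right) \frac{145}{6} = \left(2 \left(- \frac{1}{126}\right) - \frac{11}{84}\right) \frac{145}{6} = \left(- \frac{1}{63} - \frac{11}{84}\right) \frac{145}{6} = \left(- \frac{37}{252}\right) \frac{145}{6} = - \frac{5365}{1512}$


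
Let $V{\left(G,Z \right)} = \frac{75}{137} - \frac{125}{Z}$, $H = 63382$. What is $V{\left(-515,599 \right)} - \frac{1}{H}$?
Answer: $\frac{1761937537}{5201317066} \approx 0.33875$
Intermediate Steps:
$V{\left(G,Z \right)} = \frac{75}{137} - \frac{125}{Z}$ ($V{\left(G,Z \right)} = 75 \cdot \frac{1}{137} - \frac{125}{Z} = \frac{75}{137} - \frac{125}{Z}$)
$V{\left(-515,599 \right)} - \frac{1}{H} = \left(\frac{75}{137} - \frac{125}{599}\right) - \frac{1}{63382} = \frac{27800}{82063} - \frac{1}{63382} = \frac{1761937537}{5201317066}$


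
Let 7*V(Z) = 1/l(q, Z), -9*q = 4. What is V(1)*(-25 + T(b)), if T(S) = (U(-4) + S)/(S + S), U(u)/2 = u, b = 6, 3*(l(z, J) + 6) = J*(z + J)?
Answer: 1359/2198 ≈ 0.61829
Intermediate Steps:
q = -4/9 (q = -1/9*4 = -4/9 ≈ -0.44444)
l(z, J) = -6 + J*(J + z)/3 (l(z, J) = -6 + (J*(z + J))/3 = -6 + (J*(J + z))/3 = -6 + J*(J + z)/3)
U(u) = 2*u
V(Z) = 1/(7*(-6 - 4*Z/27 + Z**2/3)) (V(Z) = 1/(7*(-6 + Z**2/3 + (1/3)*Z*(-4/9))) = 1/(7*(-6 + Z**2/3 - 4*Z/27)) = 1/(7*(-6 - 4*Z/27 + Z**2/3)))
T(S) = (-8 + S)/(2*S) (T(S) = (2*(-4) + S)/(S + S) = (-8 + S)/((2*S)) = (-8 + S)*(1/(2*S)) = (-8 + S)/(2*S))
V(1)*(-25 + T(b)) = (27/(7*(-162 - 4*1 + 9*1**2)))*(-25 + (1/2)*(-8 + 6)/6) = (27/(7*(-162 - 4 + 9*1)))*(-25 + (1/2)*(1/6)*(-2)) = (27/(7*(-162 - 4 + 9)))*(-25 - 1/6) = ((27/7)/(-157))*(-151/6) = ((27/7)*(-1/157))*(-151/6) = -27/1099*(-151/6) = 1359/2198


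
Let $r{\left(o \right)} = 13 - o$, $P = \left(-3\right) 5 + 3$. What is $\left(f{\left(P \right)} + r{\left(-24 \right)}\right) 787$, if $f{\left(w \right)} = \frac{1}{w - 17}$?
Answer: $\frac{843664}{29} \approx 29092.0$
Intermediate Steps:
$P = -12$ ($P = -15 + 3 = -12$)
$f{\left(w \right)} = \frac{1}{-17 + w}$
$\left(f{\left(P \right)} + r{\left(-24 \right)}\right) 787 = \left(\frac{1}{-17 - 12} + \left(13 - -24\right)\right) 787 = \left(\frac{1}{-29} + \left(13 + 24\right)\right) 787 = \left(- \frac{1}{29} + 37\right) 787 = \frac{1072}{29} \cdot 787 = \frac{843664}{29}$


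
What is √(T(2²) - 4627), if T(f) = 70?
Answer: 7*I*√93 ≈ 67.506*I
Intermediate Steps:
√(T(2²) - 4627) = √(70 - 4627) = √(-4557) = 7*I*√93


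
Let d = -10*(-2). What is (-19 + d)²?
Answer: 1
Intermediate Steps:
d = 20
(-19 + d)² = (-19 + 20)² = 1² = 1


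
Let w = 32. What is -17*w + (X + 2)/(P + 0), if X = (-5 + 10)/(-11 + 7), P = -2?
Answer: -4355/8 ≈ -544.38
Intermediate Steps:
X = -5/4 (X = 5/(-4) = 5*(-1/4) = -5/4 ≈ -1.2500)
-17*w + (X + 2)/(P + 0) = -17*32 + (-5/4 + 2)/(-2 + 0) = -544 + (3/4)/(-2) = -544 + (3/4)*(-1/2) = -544 - 3/8 = -4355/8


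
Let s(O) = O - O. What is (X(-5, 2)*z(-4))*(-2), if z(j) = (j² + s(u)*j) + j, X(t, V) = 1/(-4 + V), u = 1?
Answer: 12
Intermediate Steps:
s(O) = 0
z(j) = j + j² (z(j) = (j² + 0*j) + j = (j² + 0) + j = j² + j = j + j²)
(X(-5, 2)*z(-4))*(-2) = ((-4*(1 - 4))/(-4 + 2))*(-2) = ((-4*(-3))/(-2))*(-2) = -½*12*(-2) = -6*(-2) = 12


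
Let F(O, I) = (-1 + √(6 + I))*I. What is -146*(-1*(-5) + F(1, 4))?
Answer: -146 - 584*√10 ≈ -1992.8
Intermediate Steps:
F(O, I) = I*(-1 + √(6 + I))
-146*(-1*(-5) + F(1, 4)) = -146*(-1*(-5) + 4*(-1 + √(6 + 4))) = -146*(5 + 4*(-1 + √10)) = -146*(5 + (-4 + 4*√10)) = -146*(1 + 4*√10) = -146 - 584*√10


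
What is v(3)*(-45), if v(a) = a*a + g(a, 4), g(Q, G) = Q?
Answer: -540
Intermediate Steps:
v(a) = a + a**2 (v(a) = a*a + a = a**2 + a = a + a**2)
v(3)*(-45) = (3*(1 + 3))*(-45) = (3*4)*(-45) = 12*(-45) = -540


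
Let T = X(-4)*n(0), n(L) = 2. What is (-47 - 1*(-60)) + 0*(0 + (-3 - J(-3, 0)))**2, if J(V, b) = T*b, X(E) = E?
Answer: 13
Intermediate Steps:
T = -8 (T = -4*2 = -8)
J(V, b) = -8*b
(-47 - 1*(-60)) + 0*(0 + (-3 - J(-3, 0)))**2 = (-47 - 1*(-60)) + 0*(0 + (-3 - (-8)*0))**2 = (-47 + 60) + 0*(0 + (-3 - 1*0))**2 = 13 + 0*(0 + (-3 + 0))**2 = 13 + 0*(0 - 3)**2 = 13 + 0*(-3)**2 = 13 + 0*9 = 13 + 0 = 13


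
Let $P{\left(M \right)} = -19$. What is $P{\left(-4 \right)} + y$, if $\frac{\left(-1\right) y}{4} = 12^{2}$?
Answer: $-595$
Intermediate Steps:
$y = -576$ ($y = - 4 \cdot 12^{2} = \left(-4\right) 144 = -576$)
$P{\left(-4 \right)} + y = -19 - 576 = -595$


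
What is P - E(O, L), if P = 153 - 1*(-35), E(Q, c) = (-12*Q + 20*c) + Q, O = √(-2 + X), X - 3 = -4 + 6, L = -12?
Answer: 428 + 11*√3 ≈ 447.05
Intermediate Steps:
X = 5 (X = 3 + (-4 + 6) = 3 + 2 = 5)
O = √3 (O = √(-2 + 5) = √3 ≈ 1.7320)
E(Q, c) = -11*Q + 20*c
P = 188 (P = 153 + 35 = 188)
P - E(O, L) = 188 - (-11*√3 + 20*(-12)) = 188 - (-11*√3 - 240) = 188 - (-240 - 11*√3) = 188 + (240 + 11*√3) = 428 + 11*√3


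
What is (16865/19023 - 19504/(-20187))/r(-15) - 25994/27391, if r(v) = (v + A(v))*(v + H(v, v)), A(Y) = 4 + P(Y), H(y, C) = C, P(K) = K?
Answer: -199143219484837/210372357833820 ≈ -0.94662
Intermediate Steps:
A(Y) = 4 + Y
r(v) = 2*v*(4 + 2*v) (r(v) = (v + (4 + v))*(v + v) = (4 + 2*v)*(2*v) = 2*v*(4 + 2*v))
(16865/19023 - 19504/(-20187))/r(-15) - 25994/27391 = (16865/19023 - 19504/(-20187))/((4*(-15)*(2 - 15))) - 25994/27391 = (16865*(1/19023) - 19504*(-1/20187))/((4*(-15)*(-13))) - 25994*1/27391 = (16865/19023 + 19504/20187)/780 - 25994/27391 = (237159449/128005767)*(1/780) - 25994/27391 = 237159449/99844498260 - 25994/27391 = -199143219484837/210372357833820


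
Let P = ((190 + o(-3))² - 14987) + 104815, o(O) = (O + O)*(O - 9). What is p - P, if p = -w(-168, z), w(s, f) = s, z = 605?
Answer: -158304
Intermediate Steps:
o(O) = 2*O*(-9 + O) (o(O) = (2*O)*(-9 + O) = 2*O*(-9 + O))
P = 158472 (P = ((190 + 2*(-3)*(-9 - 3))² - 14987) + 104815 = ((190 + 2*(-3)*(-12))² - 14987) + 104815 = ((190 + 72)² - 14987) + 104815 = (262² - 14987) + 104815 = (68644 - 14987) + 104815 = 53657 + 104815 = 158472)
p = 168 (p = -1*(-168) = 168)
p - P = 168 - 1*158472 = 168 - 158472 = -158304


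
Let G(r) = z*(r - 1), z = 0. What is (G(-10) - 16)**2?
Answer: 256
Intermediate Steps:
G(r) = 0 (G(r) = 0*(r - 1) = 0*(-1 + r) = 0)
(G(-10) - 16)**2 = (0 - 16)**2 = (-16)**2 = 256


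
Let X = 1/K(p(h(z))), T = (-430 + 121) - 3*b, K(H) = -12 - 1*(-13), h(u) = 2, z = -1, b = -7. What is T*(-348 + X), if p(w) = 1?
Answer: 99936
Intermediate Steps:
K(H) = 1 (K(H) = -12 + 13 = 1)
T = -288 (T = (-430 + 121) - 3*(-7) = -309 + 21 = -288)
X = 1 (X = 1/1 = 1)
T*(-348 + X) = -288*(-348 + 1) = -288*(-347) = 99936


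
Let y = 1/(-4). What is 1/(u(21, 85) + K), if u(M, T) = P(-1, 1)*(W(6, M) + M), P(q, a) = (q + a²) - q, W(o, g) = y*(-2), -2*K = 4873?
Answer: -1/2415 ≈ -0.00041408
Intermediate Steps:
K = -4873/2 (K = -½*4873 = -4873/2 ≈ -2436.5)
y = -¼ ≈ -0.25000
W(o, g) = ½ (W(o, g) = -¼*(-2) = ½)
P(q, a) = a²
u(M, T) = ½ + M (u(M, T) = 1²*(½ + M) = 1*(½ + M) = ½ + M)
1/(u(21, 85) + K) = 1/((½ + 21) - 4873/2) = 1/(43/2 - 4873/2) = 1/(-2415) = -1/2415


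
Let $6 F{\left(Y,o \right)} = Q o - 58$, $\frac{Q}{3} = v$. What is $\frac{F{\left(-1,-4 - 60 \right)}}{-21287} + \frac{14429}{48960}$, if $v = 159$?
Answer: $\frac{556731883}{1042211520} \approx 0.53418$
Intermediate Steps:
$Q = 477$ ($Q = 3 \cdot 159 = 477$)
$F{\left(Y,o \right)} = - \frac{29}{3} + \frac{159 o}{2}$ ($F{\left(Y,o \right)} = \frac{477 o - 58}{6} = \frac{-58 + 477 o}{6} = - \frac{29}{3} + \frac{159 o}{2}$)
$\frac{F{\left(-1,-4 - 60 \right)}}{-21287} + \frac{14429}{48960} = \frac{- \frac{29}{3} + \frac{159 \left(-4 - 60\right)}{2}}{-21287} + \frac{14429}{48960} = \left(- \frac{29}{3} + \frac{159}{2} \left(-64\right)\right) \left(- \frac{1}{21287}\right) + 14429 \cdot \frac{1}{48960} = \left(- \frac{29}{3} - 5088\right) \left(- \frac{1}{21287}\right) + \frac{14429}{48960} = \left(- \frac{15293}{3}\right) \left(- \frac{1}{21287}\right) + \frac{14429}{48960} = \frac{15293}{63861} + \frac{14429}{48960} = \frac{556731883}{1042211520}$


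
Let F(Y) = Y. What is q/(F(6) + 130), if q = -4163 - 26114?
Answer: -1781/8 ≈ -222.63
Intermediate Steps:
q = -30277
q/(F(6) + 130) = -30277/(6 + 130) = -30277/136 = (1/136)*(-30277) = -1781/8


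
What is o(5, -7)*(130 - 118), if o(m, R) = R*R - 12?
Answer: 444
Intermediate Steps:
o(m, R) = -12 + R² (o(m, R) = R² - 12 = -12 + R²)
o(5, -7)*(130 - 118) = (-12 + (-7)²)*(130 - 118) = (-12 + 49)*12 = 37*12 = 444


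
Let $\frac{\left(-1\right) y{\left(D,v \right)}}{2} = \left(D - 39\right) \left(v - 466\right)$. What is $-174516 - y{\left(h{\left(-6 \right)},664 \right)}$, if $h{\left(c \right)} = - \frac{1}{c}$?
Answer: $-189894$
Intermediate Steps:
$y{\left(D,v \right)} = - 2 \left(-466 + v\right) \left(-39 + D\right)$ ($y{\left(D,v \right)} = - 2 \left(D - 39\right) \left(v - 466\right) = - 2 \left(-39 + D\right) \left(-466 + v\right) = - 2 \left(-466 + v\right) \left(-39 + D\right)$)
$-174516 - y{\left(h{\left(-6 \right)},664 \right)} = -174516 - \left(-36348 + 78 \cdot 664 + 932 \left(- \frac{1}{-6}\right) - 2 \left(- \frac{1}{-6}\right) 664\right) = -174516 - \left(-36348 + 51792 + 932 \left(\left(-1\right) \left(- \frac{1}{6}\right)\right) - 2 \left(\left(-1\right) \left(- \frac{1}{6}\right)\right) 664\right) = -174516 - \left(-36348 + 51792 + 932 \cdot \frac{1}{6} - \frac{1}{3} \cdot 664\right) = -174516 - \left(-36348 + 51792 + \frac{466}{3} - \frac{664}{3}\right) = -174516 - 15378 = -189894$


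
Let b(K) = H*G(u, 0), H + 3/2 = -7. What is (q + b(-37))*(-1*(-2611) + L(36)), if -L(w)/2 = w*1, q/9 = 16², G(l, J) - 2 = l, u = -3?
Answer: 11742875/2 ≈ 5.8714e+6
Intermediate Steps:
H = -17/2 (H = -3/2 - 7 = -17/2 ≈ -8.5000)
G(l, J) = 2 + l
q = 2304 (q = 9*16² = 9*256 = 2304)
L(w) = -2*w
b(K) = 17/2 (b(K) = -17*(2 - 3)/2 = -17/2*(-1) = 17/2)
(q + b(-37))*(-1*(-2611) + L(36)) = (2304 + 17/2)*(-1*(-2611) - 2*36) = 4625*(2611 - 72)/2 = (4625/2)*2539 = 11742875/2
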